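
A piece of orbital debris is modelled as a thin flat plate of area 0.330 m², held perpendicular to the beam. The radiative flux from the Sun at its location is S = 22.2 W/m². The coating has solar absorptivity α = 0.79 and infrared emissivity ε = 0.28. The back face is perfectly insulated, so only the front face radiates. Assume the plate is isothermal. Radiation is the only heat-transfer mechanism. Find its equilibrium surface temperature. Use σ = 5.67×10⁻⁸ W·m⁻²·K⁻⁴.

At equilibrium, absorbed power = emitted power.
Absorbing cross-section = A = 0.3300 m²; emitting surface = A = 0.3300 m² (ratio 1).
αS·A_cross = εσ·A_surf·T⁴  ⇒  T⁴ = αS/(ε·1σ).
T⁴ = 0.790·22.2/(0.28·1·5.67×10⁻⁸) = 1.105×10⁹ K⁴.
T = (1.105×10⁹)^(1/4).

T ≈ 182 K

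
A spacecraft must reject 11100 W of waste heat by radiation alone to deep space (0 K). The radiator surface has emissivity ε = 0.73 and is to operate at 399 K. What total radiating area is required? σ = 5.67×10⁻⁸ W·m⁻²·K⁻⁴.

A ≈ 10.6 m²

P = εσA T⁴ ⇒ A = P/(εσT⁴).
T⁴ = 2.534×10¹⁰ K⁴.
A = 11100/(0.73 × 5.67×10⁻⁸ × 2.534×10¹⁰).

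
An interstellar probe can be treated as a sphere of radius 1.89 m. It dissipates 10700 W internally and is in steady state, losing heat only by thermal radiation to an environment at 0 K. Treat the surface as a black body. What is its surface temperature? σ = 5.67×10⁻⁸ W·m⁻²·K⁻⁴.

Steady state: internal power = radiated power, P = εσA T⁴.
Radiating area A = 4πr² = 44.89 m².
T⁴ = P/(εσA) = 10700/(1.0·5.67×10⁻⁸·44.89) = 4.204×10⁹ K⁴.
T = (4.204×10⁹)^(1/4).

T ≈ 255 K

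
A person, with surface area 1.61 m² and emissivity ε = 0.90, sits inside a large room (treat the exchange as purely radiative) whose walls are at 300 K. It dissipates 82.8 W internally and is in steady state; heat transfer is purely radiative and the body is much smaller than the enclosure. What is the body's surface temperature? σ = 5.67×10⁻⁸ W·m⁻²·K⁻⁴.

For a small grey body in a large enclosure, net radiated power = εσA(T⁴ − T_w⁴).
Steady state: P = εσA(T⁴ − T_w⁴) with A = 1.61 m².
T⁴ = P/(εσA) + T_w⁴ = 82.8/(0.90·5.67×10⁻⁸·1.610) + (300)⁴
    = 1.008×10⁹ + 8.100×10⁹ = 9.108×10⁹ K⁴.

T ≈ 309 K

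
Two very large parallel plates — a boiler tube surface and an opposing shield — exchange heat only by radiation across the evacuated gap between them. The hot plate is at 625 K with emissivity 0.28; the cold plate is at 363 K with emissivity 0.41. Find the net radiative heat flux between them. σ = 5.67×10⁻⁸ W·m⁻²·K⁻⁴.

For two infinite grey parallel plates, q = σ(T₁⁴ − T₂⁴)/(1/ε₁ + 1/ε₂ − 1).
T₁⁴ − T₂⁴ = 1.526×10¹¹ − 1.736×10¹⁰ = 1.352×10¹¹ K⁴.
1/ε₁ + 1/ε₂ − 1 = 3.571 + 2.439 − 1 = 5.010.
q = 5.67×10⁻⁸ × 1.352×10¹¹ / 5.010.

q ≈ 1530 W/m²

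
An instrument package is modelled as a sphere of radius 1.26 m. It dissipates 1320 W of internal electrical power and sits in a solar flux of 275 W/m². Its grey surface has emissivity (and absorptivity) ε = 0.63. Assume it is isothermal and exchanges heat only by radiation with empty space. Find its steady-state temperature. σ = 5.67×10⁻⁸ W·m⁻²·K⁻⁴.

At steady state, absorbed solar power + internal power = radiated power.
Absorbed: α·S·A_cross = 0.63·275·4.988 = 864.1 W (cross-section πr²).
Total input = 864.1 + 1320 = 2184 W.
Radiated: εσ·A_surf·T⁴ with A_surf = 4πr² = 19.95 m².
T⁴ = 2184/(0.63·5.67×10⁻⁸·19.95) = 3.065×10⁹ K⁴.

T ≈ 235 K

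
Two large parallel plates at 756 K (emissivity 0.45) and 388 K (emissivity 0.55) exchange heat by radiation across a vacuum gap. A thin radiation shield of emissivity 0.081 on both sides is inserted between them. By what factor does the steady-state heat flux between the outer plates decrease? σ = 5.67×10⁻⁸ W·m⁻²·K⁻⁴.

Without shield: q₀ = σΔ(T⁴)/(1/ε₁+1/ε₂−1) with denominator 3.040.
With shield the two gaps are in series; the resistances add: (1/ε₁+1/ε_s−1)+(1/ε_s+1/ε₂−1) = 13.57+13.16 = 26.73.
Heat-flux ratio q₀/q = 26.73/3.040.

factor ≈ 8.79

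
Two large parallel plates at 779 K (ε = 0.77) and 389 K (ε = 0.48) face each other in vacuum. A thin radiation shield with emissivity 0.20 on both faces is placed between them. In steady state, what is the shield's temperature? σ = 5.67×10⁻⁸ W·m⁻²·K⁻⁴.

In steady state the net flux on the hot side equals that on the cold side.
σ(T₁⁴−T_s⁴)/D₁ = σ(T_s⁴−T₂⁴)/D₂, with D₁ = 1/ε₁+1/ε_s−1 = 5.299, D₂ = 1/ε_s+1/ε₂−1 = 6.083.
Solve for T_s⁴: T_s⁴ = (D₂·T₁⁴ + D₁·T₂⁴)/(D₁+D₂) = 2.075×10¹¹ K⁴.

T_s ≈ 675 K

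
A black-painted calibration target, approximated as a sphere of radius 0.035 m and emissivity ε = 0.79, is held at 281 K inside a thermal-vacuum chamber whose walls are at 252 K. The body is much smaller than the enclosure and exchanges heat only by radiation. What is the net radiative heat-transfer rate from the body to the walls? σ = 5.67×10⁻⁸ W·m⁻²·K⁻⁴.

P_net ≈ 1.52 W

For a small grey body in a large enclosure: P_net = εσA(T_body⁴ − T_wall⁴).
A = 4πr² = 0.01539 m²; T_body⁴ − T_wall⁴ = 6.235×10⁹ − 4.033×10⁹ = 2.202×10⁹ K⁴.
|P_net| = 0.79·5.67×10⁻⁸·0.01539·2.202×10⁹.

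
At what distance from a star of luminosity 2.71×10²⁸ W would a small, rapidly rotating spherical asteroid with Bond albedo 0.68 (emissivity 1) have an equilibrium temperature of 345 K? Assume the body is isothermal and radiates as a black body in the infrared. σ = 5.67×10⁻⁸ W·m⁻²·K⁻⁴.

For an isothermal black-emitting sphere, (1−a)S·πr² = σ·4πr²·T⁴ ⇒ S = 4σT⁴/(1−a).
S = 4·5.67×10⁻⁸·(345)⁴/0.320 = 10040 W/m².
Flux falls as S = L/(4πd²), so d = √(L/(4πS)) = √(2.71×10²⁸/(4π·10040)).

d ≈ 4.63×10¹¹ m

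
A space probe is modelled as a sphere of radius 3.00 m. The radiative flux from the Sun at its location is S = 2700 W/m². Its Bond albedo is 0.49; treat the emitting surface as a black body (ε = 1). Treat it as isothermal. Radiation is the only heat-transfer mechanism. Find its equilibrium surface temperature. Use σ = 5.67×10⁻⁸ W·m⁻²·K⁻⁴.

At equilibrium, absorbed power = emitted power.
Absorbing cross-section = πr² = 28.27 m²; emitting surface = 4πr² = 113.1 m² (ratio 4).
(1−a)S·A_cross = εσ·A_surf·T⁴  ⇒  T⁴ = (1−a)S/(4σ).
T⁴ = 0.510·2700/(4·5.67×10⁻⁸) = 6.071×10⁹ K⁴.
T = (6.071×10⁹)^(1/4).

T ≈ 279 K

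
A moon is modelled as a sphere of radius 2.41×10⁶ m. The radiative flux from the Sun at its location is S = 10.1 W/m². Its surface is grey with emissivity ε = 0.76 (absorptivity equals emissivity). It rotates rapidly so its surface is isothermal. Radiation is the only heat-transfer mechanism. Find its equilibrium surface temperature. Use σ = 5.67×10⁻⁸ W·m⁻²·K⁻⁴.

At equilibrium, absorbed power = emitted power.
Absorbing cross-section = πr² = 1.825×10¹³ m²; emitting surface = 4πr² = 7.299×10¹³ m² (ratio 4).
εS·A_cross = εσ·A_surf·T⁴  ⇒  T⁴ = S/(4σ)   (ε cancels).
T⁴ = 10.1/(4·5.67×10⁻⁸) = 4.453×10⁷ K⁴.
T = (4.453×10⁷)^(1/4).

T ≈ 81.7 K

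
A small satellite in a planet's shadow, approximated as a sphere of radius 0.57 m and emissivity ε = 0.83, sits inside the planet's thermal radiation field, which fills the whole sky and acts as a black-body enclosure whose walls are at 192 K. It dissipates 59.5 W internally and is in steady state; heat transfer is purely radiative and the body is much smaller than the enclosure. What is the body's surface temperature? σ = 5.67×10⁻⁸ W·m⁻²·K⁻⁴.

For a small grey body in a large enclosure, net radiated power = εσA(T⁴ − T_w⁴).
Steady state: P = εσA(T⁴ − T_w⁴) with A = 4πr² = 4.083 m².
T⁴ = P/(εσA) + T_w⁴ = 59.5/(0.83·5.67×10⁻⁸·4.083) + (192)⁴
    = 3.097×10⁸ + 1.359×10⁹ = 1.669×10⁹ K⁴.

T ≈ 202 K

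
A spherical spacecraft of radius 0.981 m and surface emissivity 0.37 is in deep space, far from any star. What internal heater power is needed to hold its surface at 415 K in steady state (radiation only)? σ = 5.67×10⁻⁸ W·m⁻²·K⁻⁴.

P = εσ·4πr²·T⁴.
4πr² = 12.09 m²; T⁴ = 2.966×10¹⁰ K⁴.
P = 0.37·5.67×10⁻⁸·12.09·2.966×10¹⁰.

P ≈ 7530 W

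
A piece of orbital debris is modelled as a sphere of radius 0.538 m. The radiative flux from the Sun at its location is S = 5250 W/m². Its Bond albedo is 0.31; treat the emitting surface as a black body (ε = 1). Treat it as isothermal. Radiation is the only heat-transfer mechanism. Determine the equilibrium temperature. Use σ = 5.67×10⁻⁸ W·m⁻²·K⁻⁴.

T ≈ 356 K

At equilibrium, absorbed power = emitted power.
Absorbing cross-section = πr² = 0.9093 m²; emitting surface = 4πr² = 3.637 m² (ratio 4).
(1−a)S·A_cross = εσ·A_surf·T⁴  ⇒  T⁴ = (1−a)S/(4σ).
T⁴ = 0.690·5250/(4·5.67×10⁻⁸) = 1.597×10¹⁰ K⁴.
T = (1.597×10¹⁰)^(1/4).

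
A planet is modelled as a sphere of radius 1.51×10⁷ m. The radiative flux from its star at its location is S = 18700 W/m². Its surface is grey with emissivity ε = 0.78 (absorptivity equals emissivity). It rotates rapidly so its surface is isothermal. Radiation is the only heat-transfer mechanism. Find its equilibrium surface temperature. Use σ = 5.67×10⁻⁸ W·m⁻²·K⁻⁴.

T ≈ 536 K

At equilibrium, absorbed power = emitted power.
Absorbing cross-section = πr² = 7.163×10¹⁴ m²; emitting surface = 4πr² = 2.865×10¹⁵ m² (ratio 4).
εS·A_cross = εσ·A_surf·T⁴  ⇒  T⁴ = S/(4σ)   (ε cancels).
T⁴ = 18700/(4·5.67×10⁻⁸) = 8.245×10¹⁰ K⁴.
T = (8.245×10¹⁰)^(1/4).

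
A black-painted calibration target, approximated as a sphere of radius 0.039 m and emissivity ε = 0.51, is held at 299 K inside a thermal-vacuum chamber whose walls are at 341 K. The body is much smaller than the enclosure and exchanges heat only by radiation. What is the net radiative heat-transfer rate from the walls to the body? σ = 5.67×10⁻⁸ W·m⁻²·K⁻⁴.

P_net ≈ 3.06 W

For a small grey body in a large enclosure: P_net = εσA(T_body⁴ − T_wall⁴).
A = 4πr² = 0.01911 m²; T_body⁴ − T_wall⁴ = 7.993×10⁹ − 1.352×10¹⁰ = -5.529×10⁹ K⁴.
|P_net| = 0.51·5.67×10⁻⁸·0.01911·5.529×10⁹.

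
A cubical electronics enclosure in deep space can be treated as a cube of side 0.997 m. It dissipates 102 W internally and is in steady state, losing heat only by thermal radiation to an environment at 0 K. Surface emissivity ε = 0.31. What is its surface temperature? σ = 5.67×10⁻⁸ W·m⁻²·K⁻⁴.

Steady state: internal power = radiated power, P = εσA T⁴.
Radiating area A = 6L² = 5.964 m².
T⁴ = P/(εσA) = 102/(0.31·5.67×10⁻⁸·5.964) = 9.730×10⁸ K⁴.
T = (9.730×10⁸)^(1/4).

T ≈ 177 K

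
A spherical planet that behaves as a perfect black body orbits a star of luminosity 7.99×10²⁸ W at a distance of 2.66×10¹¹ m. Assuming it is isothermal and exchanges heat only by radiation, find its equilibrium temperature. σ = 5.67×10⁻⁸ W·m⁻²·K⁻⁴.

First find the stellar flux at distance d: S = L/(4πd²) = 7.99×10²⁸/(4π·(2.66×10¹¹)²) = 89860 W/m².
For an isothermal sphere, absorbed (1−a)S·πr² = emitted σ·4πr²·T⁴, so T⁴ = (1−a)S/(4σ).
T⁴ = 1.00·89860/(4·5.67×10⁻⁸) = 3.962×10¹¹ K⁴.

T ≈ 793 K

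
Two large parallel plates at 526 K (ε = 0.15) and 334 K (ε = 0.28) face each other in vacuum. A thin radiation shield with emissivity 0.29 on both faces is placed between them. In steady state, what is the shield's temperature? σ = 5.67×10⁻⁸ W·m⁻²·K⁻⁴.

T_s ≈ 441 K

In steady state the net flux on the hot side equals that on the cold side.
σ(T₁⁴−T_s⁴)/D₁ = σ(T_s⁴−T₂⁴)/D₂, with D₁ = 1/ε₁+1/ε_s−1 = 9.115, D₂ = 1/ε_s+1/ε₂−1 = 6.020.
Solve for T_s⁴: T_s⁴ = (D₂·T₁⁴ + D₁·T₂⁴)/(D₁+D₂) = 3.794×10¹⁰ K⁴.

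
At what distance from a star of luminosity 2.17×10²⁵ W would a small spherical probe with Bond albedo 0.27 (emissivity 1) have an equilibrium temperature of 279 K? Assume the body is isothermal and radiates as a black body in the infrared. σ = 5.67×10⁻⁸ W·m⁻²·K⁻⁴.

d ≈ 3.03×10¹⁰ m

For an isothermal black-emitting sphere, (1−a)S·πr² = σ·4πr²·T⁴ ⇒ S = 4σT⁴/(1−a).
S = 4·5.67×10⁻⁸·(279)⁴/0.730 = 1883 W/m².
Flux falls as S = L/(4πd²), so d = √(L/(4πS)) = √(2.17×10²⁵/(4π·1883)).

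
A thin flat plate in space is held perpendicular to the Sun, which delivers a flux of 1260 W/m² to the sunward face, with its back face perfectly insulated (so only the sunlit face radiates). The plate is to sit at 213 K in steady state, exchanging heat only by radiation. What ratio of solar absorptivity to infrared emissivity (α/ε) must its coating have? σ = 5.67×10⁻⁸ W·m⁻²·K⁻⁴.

α/ε ≈ 0.0926

Balance: αS·A = εσ·1A·T⁴ ⇒ α/ε = σT⁴/S.
α/ε = 5.67×10⁻⁸·(213)⁴/1260 = 5.67×10⁻⁸·2.058×10⁹/1260.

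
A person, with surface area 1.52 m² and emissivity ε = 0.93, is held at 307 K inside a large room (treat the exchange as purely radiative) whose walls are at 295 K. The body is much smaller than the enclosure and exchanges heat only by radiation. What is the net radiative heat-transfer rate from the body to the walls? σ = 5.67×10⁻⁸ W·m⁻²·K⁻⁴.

P_net ≈ 105 W

For a small grey body in a large enclosure: P_net = εσA(T_body⁴ − T_wall⁴).
A = 1.52 m²; T_body⁴ − T_wall⁴ = 8.883×10⁹ − 7.573×10⁹ = 1.310×10⁹ K⁴.
|P_net| = 0.93·5.67×10⁻⁸·1.520·1.310×10⁹.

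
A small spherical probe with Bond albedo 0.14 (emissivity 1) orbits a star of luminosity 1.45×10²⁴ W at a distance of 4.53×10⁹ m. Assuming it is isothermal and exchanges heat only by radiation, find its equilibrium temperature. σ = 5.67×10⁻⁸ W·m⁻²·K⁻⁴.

First find the stellar flux at distance d: S = L/(4πd²) = 1.45×10²⁴/(4π·(4.53×10⁹)²) = 5623 W/m².
For an isothermal sphere, absorbed (1−a)S·πr² = emitted σ·4πr²·T⁴, so T⁴ = (1−a)S/(4σ).
T⁴ = 0.860·5623/(4·5.67×10⁻⁸) = 2.132×10¹⁰ K⁴.

T ≈ 382 K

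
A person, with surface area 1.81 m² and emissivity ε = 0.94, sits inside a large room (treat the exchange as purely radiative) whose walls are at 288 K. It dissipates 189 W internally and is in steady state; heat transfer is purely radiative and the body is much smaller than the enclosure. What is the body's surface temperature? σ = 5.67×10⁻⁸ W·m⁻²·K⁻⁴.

T ≈ 307 K

For a small grey body in a large enclosure, net radiated power = εσA(T⁴ − T_w⁴).
Steady state: P = εσA(T⁴ − T_w⁴) with A = 1.81 m².
T⁴ = P/(εσA) + T_w⁴ = 189/(0.94·5.67×10⁻⁸·1.810) + (288)⁴
    = 1.959×10⁹ + 6.880×10⁹ = 8.839×10⁹ K⁴.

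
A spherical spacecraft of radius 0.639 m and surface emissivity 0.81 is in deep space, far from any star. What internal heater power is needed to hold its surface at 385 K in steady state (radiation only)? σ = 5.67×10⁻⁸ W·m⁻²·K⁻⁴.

P ≈ 5180 W

P = εσ·4πr²·T⁴.
4πr² = 5.131 m²; T⁴ = 2.197×10¹⁰ K⁴.
P = 0.81·5.67×10⁻⁸·5.131·2.197×10¹⁰.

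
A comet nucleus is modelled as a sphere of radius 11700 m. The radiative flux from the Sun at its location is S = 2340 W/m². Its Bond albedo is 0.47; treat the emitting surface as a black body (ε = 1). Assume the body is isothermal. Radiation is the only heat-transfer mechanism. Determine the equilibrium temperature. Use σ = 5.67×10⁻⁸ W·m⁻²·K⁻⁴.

At equilibrium, absorbed power = emitted power.
Absorbing cross-section = πr² = 4.301×10⁸ m²; emitting surface = 4πr² = 1.720×10⁹ m² (ratio 4).
(1−a)S·A_cross = εσ·A_surf·T⁴  ⇒  T⁴ = (1−a)S/(4σ).
T⁴ = 0.530·2340/(4·5.67×10⁻⁸) = 5.468×10⁹ K⁴.
T = (5.468×10⁹)^(1/4).

T ≈ 272 K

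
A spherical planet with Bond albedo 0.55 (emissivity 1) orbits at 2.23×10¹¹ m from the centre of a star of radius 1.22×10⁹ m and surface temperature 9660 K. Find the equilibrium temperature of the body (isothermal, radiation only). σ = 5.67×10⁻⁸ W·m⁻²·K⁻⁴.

The star's surface emits σT_*⁴; at distance d the flux is S = σT_*⁴(R_*/d)².
S = 5.67×10⁻⁸·(9660)⁴·(1.22×10⁹/2.23×10¹¹)² = 14780 W/m².
For an isothermal sphere T⁴ = (1−a)S/(4σ) = 2.932×10¹⁰ K⁴.

T ≈ 414 K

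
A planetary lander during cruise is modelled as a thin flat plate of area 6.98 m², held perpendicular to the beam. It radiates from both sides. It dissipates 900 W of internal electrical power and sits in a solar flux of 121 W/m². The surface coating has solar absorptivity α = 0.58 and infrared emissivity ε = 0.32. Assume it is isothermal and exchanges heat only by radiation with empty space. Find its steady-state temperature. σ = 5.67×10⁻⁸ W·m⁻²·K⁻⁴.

At steady state, absorbed solar power + internal power = radiated power.
Absorbed: α·S·A_cross = 0.58·121·6.980 = 489.9 W (cross-section A).
Total input = 489.9 + 900 = 1390 W.
Radiated: εσ·A_surf·T⁴ with A_surf = 2A = 13.96 m².
T⁴ = 1390/(0.32·5.67×10⁻⁸·13.96) = 5.487×10⁹ K⁴.

T ≈ 272 K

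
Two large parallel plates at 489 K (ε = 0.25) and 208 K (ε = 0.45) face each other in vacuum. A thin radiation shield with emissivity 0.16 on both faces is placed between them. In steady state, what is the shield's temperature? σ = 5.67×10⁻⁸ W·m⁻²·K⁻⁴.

In steady state the net flux on the hot side equals that on the cold side.
σ(T₁⁴−T_s⁴)/D₁ = σ(T_s⁴−T₂⁴)/D₂, with D₁ = 1/ε₁+1/ε_s−1 = 9.250, D₂ = 1/ε_s+1/ε₂−1 = 7.472.
Solve for T_s⁴: T_s⁴ = (D₂·T₁⁴ + D₁·T₂⁴)/(D₁+D₂) = 2.659×10¹⁰ K⁴.

T_s ≈ 404 K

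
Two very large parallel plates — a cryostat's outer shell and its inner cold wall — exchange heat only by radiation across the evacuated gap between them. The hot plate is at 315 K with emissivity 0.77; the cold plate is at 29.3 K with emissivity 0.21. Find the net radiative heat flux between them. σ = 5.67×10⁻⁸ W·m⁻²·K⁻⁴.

For two infinite grey parallel plates, q = σ(T₁⁴ − T₂⁴)/(1/ε₁ + 1/ε₂ − 1).
T₁⁴ − T₂⁴ = 9.846×10⁹ − 7.370×10⁵ = 9.845×10⁹ K⁴.
1/ε₁ + 1/ε₂ − 1 = 1.299 + 4.762 − 1 = 5.061.
q = 5.67×10⁻⁸ × 9.845×10⁹ / 5.061.

q ≈ 110 W/m²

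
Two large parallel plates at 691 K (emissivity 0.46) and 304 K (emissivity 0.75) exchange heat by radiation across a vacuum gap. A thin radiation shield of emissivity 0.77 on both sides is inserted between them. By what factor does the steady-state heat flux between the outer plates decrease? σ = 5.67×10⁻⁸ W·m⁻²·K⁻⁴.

factor ≈ 1.64

Without shield: q₀ = σΔ(T⁴)/(1/ε₁+1/ε₂−1) with denominator 2.507.
With shield the two gaps are in series; the resistances add: (1/ε₁+1/ε_s−1)+(1/ε_s+1/ε₂−1) = 2.473+1.632 = 4.105.
Heat-flux ratio q₀/q = 4.105/2.507.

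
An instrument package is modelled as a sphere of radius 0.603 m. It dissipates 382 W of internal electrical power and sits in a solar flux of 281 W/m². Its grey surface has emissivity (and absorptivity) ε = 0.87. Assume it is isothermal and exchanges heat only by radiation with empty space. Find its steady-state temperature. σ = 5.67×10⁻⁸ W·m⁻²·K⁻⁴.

At steady state, absorbed solar power + internal power = radiated power.
Absorbed: α·S·A_cross = 0.87·281·1.142 = 279.3 W (cross-section πr²).
Total input = 279.3 + 382 = 661.3 W.
Radiated: εσ·A_surf·T⁴ with A_surf = 4πr² = 4.569 m².
T⁴ = 661.3/(0.87·5.67×10⁻⁸·4.569) = 2.934×10⁹ K⁴.

T ≈ 233 K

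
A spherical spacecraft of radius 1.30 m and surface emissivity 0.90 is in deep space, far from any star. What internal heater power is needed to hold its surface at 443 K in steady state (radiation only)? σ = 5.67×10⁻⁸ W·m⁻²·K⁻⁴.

P ≈ 41700 W

P = εσ·4πr²·T⁴.
4πr² = 21.24 m²; T⁴ = 3.851×10¹⁰ K⁴.
P = 0.90·5.67×10⁻⁸·21.24·3.851×10¹⁰.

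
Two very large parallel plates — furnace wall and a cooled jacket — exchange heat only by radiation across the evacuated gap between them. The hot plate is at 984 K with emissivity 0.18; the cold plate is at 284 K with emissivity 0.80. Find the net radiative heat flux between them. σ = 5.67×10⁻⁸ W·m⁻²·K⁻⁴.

For two infinite grey parallel plates, q = σ(T₁⁴ − T₂⁴)/(1/ε₁ + 1/ε₂ − 1).
T₁⁴ − T₂⁴ = 9.375×10¹¹ − 6.505×10⁹ = 9.310×10¹¹ K⁴.
1/ε₁ + 1/ε₂ − 1 = 5.556 + 1.250 − 1 = 5.806.
q = 5.67×10⁻⁸ × 9.310×10¹¹ / 5.806.

q ≈ 9090 W/m²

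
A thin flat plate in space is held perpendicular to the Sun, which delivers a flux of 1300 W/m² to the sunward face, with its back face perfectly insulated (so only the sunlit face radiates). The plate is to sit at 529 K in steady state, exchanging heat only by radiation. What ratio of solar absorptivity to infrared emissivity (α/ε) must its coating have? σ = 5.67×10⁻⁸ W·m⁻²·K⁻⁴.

α/ε ≈ 3.42

Balance: αS·A = εσ·1A·T⁴ ⇒ α/ε = σT⁴/S.
α/ε = 5.67×10⁻⁸·(529)⁴/1300 = 5.67×10⁻⁸·7.831×10¹⁰/1300.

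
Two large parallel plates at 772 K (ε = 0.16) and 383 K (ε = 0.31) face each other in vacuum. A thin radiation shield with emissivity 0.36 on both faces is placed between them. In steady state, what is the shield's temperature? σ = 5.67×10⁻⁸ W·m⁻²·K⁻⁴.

In steady state the net flux on the hot side equals that on the cold side.
σ(T₁⁴−T_s⁴)/D₁ = σ(T_s⁴−T₂⁴)/D₂, with D₁ = 1/ε₁+1/ε_s−1 = 8.028, D₂ = 1/ε_s+1/ε₂−1 = 5.004.
Solve for T_s⁴: T_s⁴ = (D₂·T₁⁴ + D₁·T₂⁴)/(D₁+D₂) = 1.496×10¹¹ K⁴.

T_s ≈ 622 K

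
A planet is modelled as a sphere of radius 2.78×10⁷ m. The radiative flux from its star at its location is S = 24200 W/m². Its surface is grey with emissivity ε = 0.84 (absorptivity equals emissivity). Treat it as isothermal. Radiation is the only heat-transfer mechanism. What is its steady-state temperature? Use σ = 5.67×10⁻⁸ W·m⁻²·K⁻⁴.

T ≈ 572 K

At equilibrium, absorbed power = emitted power.
Absorbing cross-section = πr² = 2.428×10¹⁵ m²; emitting surface = 4πr² = 9.712×10¹⁵ m² (ratio 4).
εS·A_cross = εσ·A_surf·T⁴  ⇒  T⁴ = S/(4σ)   (ε cancels).
T⁴ = 24200/(4·5.67×10⁻⁸) = 1.067×10¹¹ K⁴.
T = (1.067×10¹¹)^(1/4).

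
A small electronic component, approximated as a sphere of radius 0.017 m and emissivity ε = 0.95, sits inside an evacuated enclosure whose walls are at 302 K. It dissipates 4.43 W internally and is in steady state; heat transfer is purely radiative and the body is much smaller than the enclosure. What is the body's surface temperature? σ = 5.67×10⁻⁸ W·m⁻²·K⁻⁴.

T ≈ 419 K

For a small grey body in a large enclosure, net radiated power = εσA(T⁴ − T_w⁴).
Steady state: P = εσA(T⁴ − T_w⁴) with A = 4πr² = 0.003632 m².
T⁴ = P/(εσA) + T_w⁴ = 4.43/(0.95·5.67×10⁻⁸·0.003632) + (302)⁴
    = 2.265×10¹⁰ + 8.318×10⁹ = 3.096×10¹⁰ K⁴.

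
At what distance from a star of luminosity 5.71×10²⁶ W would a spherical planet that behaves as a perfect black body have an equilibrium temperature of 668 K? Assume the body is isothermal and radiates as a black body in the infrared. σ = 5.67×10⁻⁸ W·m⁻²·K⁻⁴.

d ≈ 3.17×10¹⁰ m

For an isothermal black-emitting sphere, (1−a)S·πr² = σ·4πr²·T⁴ ⇒ S = 4σT⁴/(1−a).
S = 4·5.67×10⁻⁸·(668)⁴/1.00 = 45160 W/m².
Flux falls as S = L/(4πd²), so d = √(L/(4πS)) = √(5.71×10²⁶/(4π·45160)).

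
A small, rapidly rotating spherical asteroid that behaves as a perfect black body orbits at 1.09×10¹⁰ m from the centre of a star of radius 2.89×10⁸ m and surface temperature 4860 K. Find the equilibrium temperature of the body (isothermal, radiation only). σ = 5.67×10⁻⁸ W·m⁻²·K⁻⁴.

T ≈ 560 K

The star's surface emits σT_*⁴; at distance d the flux is S = σT_*⁴(R_*/d)².
S = 5.67×10⁻⁸·(4860)⁴·(2.89×10⁸/1.09×10¹⁰)² = 22240 W/m².
For an isothermal sphere T⁴ = (1−a)S/(4σ) = 9.805×10¹⁰ K⁴.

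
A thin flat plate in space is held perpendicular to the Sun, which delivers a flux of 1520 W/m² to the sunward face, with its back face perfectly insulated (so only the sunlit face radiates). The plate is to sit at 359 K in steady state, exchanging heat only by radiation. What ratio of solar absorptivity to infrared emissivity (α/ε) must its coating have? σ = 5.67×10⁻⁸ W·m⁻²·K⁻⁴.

α/ε ≈ 0.620

Balance: αS·A = εσ·1A·T⁴ ⇒ α/ε = σT⁴/S.
α/ε = 5.67×10⁻⁸·(359)⁴/1520 = 5.67×10⁻⁸·1.661×10¹⁰/1520.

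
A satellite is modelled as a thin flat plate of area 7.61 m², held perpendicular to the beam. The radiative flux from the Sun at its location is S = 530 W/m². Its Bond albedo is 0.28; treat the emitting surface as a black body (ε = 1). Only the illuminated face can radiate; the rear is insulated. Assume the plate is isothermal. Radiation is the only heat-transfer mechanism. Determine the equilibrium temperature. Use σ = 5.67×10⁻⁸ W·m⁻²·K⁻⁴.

At equilibrium, absorbed power = emitted power.
Absorbing cross-section = A = 7.610 m²; emitting surface = A = 7.610 m² (ratio 1).
(1−a)S·A_cross = εσ·A_surf·T⁴  ⇒  T⁴ = (1−a)S/(1σ).
T⁴ = 0.720·530/(1·5.67×10⁻⁸) = 6.730×10⁹ K⁴.
T = (6.730×10⁹)^(1/4).

T ≈ 286 K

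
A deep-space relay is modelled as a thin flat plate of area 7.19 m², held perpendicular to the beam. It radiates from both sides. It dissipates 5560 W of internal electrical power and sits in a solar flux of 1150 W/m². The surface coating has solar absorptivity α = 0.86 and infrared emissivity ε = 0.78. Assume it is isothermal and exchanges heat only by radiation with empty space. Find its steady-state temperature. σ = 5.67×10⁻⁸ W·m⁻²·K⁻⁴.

At steady state, absorbed solar power + internal power = radiated power.
Absorbed: α·S·A_cross = 0.86·1150·7.190 = 7111 W (cross-section A).
Total input = 7111 + 5560 = 12670 W.
Radiated: εσ·A_surf·T⁴ with A_surf = 2A = 14.38 m².
T⁴ = 12670/(0.78·5.67×10⁻⁸·14.38) = 1.992×10¹⁰ K⁴.

T ≈ 376 K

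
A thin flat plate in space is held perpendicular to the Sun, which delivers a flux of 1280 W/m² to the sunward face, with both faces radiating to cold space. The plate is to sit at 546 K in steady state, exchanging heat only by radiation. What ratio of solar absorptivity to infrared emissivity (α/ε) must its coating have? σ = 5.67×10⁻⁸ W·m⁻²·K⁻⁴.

Balance: αS·A = εσ·2A·T⁴ ⇒ α/ε = 2σT⁴/S.
α/ε = 2·5.67×10⁻⁸·(546)⁴/1280 = 2·5.67×10⁻⁸·8.887×10¹⁰/1280.

α/ε ≈ 7.87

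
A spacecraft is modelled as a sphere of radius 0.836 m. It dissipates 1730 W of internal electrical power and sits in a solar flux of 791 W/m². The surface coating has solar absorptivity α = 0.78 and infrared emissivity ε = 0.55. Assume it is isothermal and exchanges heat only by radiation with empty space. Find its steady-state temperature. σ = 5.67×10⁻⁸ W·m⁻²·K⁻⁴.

T ≈ 326 K

At steady state, absorbed solar power + internal power = radiated power.
Absorbed: α·S·A_cross = 0.78·791·2.196 = 1355 W (cross-section πr²).
Total input = 1355 + 1730 = 3085 W.
Radiated: εσ·A_surf·T⁴ with A_surf = 4πr² = 8.783 m².
T⁴ = 3085/(0.55·5.67×10⁻⁸·8.783) = 1.126×10¹⁰ K⁴.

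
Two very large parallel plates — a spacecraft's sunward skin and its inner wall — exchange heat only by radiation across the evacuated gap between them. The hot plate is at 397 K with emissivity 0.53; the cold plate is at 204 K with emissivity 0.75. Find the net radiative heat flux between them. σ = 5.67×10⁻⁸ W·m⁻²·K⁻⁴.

For two infinite grey parallel plates, q = σ(T₁⁴ − T₂⁴)/(1/ε₁ + 1/ε₂ − 1).
T₁⁴ − T₂⁴ = 2.484×10¹⁰ − 1.732×10⁹ = 2.311×10¹⁰ K⁴.
1/ε₁ + 1/ε₂ − 1 = 1.887 + 1.333 − 1 = 2.220.
q = 5.67×10⁻⁸ × 2.311×10¹⁰ / 2.220.

q ≈ 590 W/m²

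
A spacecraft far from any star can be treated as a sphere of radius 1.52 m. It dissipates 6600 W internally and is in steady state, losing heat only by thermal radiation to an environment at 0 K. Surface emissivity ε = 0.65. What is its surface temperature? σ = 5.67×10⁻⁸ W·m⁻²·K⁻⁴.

T ≈ 280 K

Steady state: internal power = radiated power, P = εσA T⁴.
Radiating area A = 4πr² = 29.03 m².
T⁴ = P/(εσA) = 6600/(0.65·5.67×10⁻⁸·29.03) = 6.168×10⁹ K⁴.
T = (6.168×10⁹)^(1/4).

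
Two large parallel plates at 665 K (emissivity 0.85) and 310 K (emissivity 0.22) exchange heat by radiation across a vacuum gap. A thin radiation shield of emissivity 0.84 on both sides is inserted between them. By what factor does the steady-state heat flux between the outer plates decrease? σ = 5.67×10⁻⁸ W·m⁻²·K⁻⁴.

factor ≈ 1.29

Without shield: q₀ = σΔ(T⁴)/(1/ε₁+1/ε₂−1) with denominator 4.722.
With shield the two gaps are in series; the resistances add: (1/ε₁+1/ε_s−1)+(1/ε_s+1/ε₂−1) = 1.367+4.736 = 6.103.
Heat-flux ratio q₀/q = 6.103/4.722.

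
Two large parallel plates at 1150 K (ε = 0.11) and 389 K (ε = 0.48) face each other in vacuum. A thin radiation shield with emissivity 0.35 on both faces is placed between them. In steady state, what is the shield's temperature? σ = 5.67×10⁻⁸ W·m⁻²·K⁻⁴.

In steady state the net flux on the hot side equals that on the cold side.
σ(T₁⁴−T_s⁴)/D₁ = σ(T_s⁴−T₂⁴)/D₂, with D₁ = 1/ε₁+1/ε_s−1 = 10.95, D₂ = 1/ε_s+1/ε₂−1 = 3.940.
Solve for T_s⁴: T_s⁴ = (D₂·T₁⁴ + D₁·T₂⁴)/(D₁+D₂) = 4.797×10¹¹ K⁴.

T_s ≈ 832 K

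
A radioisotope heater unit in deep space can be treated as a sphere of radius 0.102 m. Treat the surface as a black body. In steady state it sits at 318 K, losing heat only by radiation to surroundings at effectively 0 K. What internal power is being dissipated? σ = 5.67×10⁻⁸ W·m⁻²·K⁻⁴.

P ≈ 75.8 W

Steady state: P = εσA T⁴.
A = 4πr² = 0.1307 m²; T⁴ = (318)⁴ = 1.023×10¹⁰ K⁴.
P = 1.0 × 5.67×10⁻⁸ × 0.1307 × 1.023×10¹⁰.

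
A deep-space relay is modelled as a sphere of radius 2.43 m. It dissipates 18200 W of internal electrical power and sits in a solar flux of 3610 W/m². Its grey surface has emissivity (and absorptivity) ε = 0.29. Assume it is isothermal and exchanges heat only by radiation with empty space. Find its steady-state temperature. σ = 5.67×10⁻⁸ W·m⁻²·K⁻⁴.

T ≈ 419 K

At steady state, absorbed solar power + internal power = radiated power.
Absorbed: α·S·A_cross = 0.29·3610·18.55 = 19420 W (cross-section πr²).
Total input = 19420 + 18200 = 37620 W.
Radiated: εσ·A_surf·T⁴ with A_surf = 4πr² = 74.20 m².
T⁴ = 37620/(0.29·5.67×10⁻⁸·74.20) = 3.083×10¹⁰ K⁴.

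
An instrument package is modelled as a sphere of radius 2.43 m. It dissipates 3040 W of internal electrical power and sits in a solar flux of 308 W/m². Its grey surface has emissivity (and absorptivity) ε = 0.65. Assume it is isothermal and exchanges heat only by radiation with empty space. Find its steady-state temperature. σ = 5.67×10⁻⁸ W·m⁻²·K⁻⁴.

T ≈ 223 K

At steady state, absorbed solar power + internal power = radiated power.
Absorbed: α·S·A_cross = 0.65·308·18.55 = 3714 W (cross-section πr²).
Total input = 3714 + 3040 = 6754 W.
Radiated: εσ·A_surf·T⁴ with A_surf = 4πr² = 74.20 m².
T⁴ = 6754/(0.65·5.67×10⁻⁸·74.20) = 2.470×10⁹ K⁴.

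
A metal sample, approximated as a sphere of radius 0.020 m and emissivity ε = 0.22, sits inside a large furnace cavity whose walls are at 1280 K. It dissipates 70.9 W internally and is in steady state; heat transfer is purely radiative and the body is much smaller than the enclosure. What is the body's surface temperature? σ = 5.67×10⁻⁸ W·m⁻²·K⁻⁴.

For a small grey body in a large enclosure, net radiated power = εσA(T⁴ − T_w⁴).
Steady state: P = εσA(T⁴ − T_w⁴) with A = 4πr² = 0.005027 m².
T⁴ = P/(εσA) + T_w⁴ = 70.9/(0.22·5.67×10⁻⁸·0.005027) + (1280)⁴
    = 1.131×10¹² + 2.684×10¹² = 3.815×10¹² K⁴.

T ≈ 1400 K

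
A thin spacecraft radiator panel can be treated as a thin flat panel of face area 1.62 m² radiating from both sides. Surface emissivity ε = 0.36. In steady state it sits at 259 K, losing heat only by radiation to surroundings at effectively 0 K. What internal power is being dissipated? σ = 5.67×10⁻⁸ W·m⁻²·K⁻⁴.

Steady state: P = εσA T⁴.
A = 2·1.62 = 3.240 m²; T⁴ = (259)⁴ = 4.500×10⁹ K⁴.
P = 0.36 × 5.67×10⁻⁸ × 3.240 × 4.500×10⁹.

P ≈ 298 W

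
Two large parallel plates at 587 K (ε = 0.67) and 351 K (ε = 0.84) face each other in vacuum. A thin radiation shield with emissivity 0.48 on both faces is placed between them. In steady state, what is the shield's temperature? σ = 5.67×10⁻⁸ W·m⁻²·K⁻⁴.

In steady state the net flux on the hot side equals that on the cold side.
σ(T₁⁴−T_s⁴)/D₁ = σ(T_s⁴−T₂⁴)/D₂, with D₁ = 1/ε₁+1/ε_s−1 = 2.576, D₂ = 1/ε_s+1/ε₂−1 = 2.274.
Solve for T_s⁴: T_s⁴ = (D₂·T₁⁴ + D₁·T₂⁴)/(D₁+D₂) = 6.373×10¹⁰ K⁴.

T_s ≈ 502 K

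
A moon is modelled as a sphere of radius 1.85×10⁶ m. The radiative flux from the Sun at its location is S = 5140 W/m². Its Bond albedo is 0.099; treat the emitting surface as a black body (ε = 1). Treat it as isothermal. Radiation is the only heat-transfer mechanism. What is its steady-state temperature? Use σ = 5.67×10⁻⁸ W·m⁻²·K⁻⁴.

At equilibrium, absorbed power = emitted power.
Absorbing cross-section = πr² = 1.075×10¹³ m²; emitting surface = 4πr² = 4.301×10¹³ m² (ratio 4).
(1−a)S·A_cross = εσ·A_surf·T⁴  ⇒  T⁴ = (1−a)S/(4σ).
T⁴ = 0.901·5140/(4·5.67×10⁻⁸) = 2.042×10¹⁰ K⁴.
T = (2.042×10¹⁰)^(1/4).

T ≈ 378 K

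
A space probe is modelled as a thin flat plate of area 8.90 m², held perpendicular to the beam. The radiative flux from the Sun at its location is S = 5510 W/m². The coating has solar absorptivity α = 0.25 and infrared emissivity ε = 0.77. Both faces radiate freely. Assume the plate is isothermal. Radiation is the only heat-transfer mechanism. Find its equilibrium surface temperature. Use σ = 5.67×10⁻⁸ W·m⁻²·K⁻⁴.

At equilibrium, absorbed power = emitted power.
Absorbing cross-section = A = 8.900 m²; emitting surface = 2A = 17.80 m² (ratio 2).
αS·A_cross = εσ·A_surf·T⁴  ⇒  T⁴ = αS/(ε·2σ).
T⁴ = 0.250·5510/(0.77·2·5.67×10⁻⁸) = 1.578×10¹⁰ K⁴.
T = (1.578×10¹⁰)^(1/4).

T ≈ 354 K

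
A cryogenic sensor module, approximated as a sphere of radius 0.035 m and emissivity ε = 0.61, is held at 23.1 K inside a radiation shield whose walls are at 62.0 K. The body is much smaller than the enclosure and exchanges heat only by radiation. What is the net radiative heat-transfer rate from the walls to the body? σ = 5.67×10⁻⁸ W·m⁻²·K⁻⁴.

For a small grey body in a large enclosure: P_net = εσA(T_body⁴ − T_wall⁴).
A = 4πr² = 0.01539 m²; T_body⁴ − T_wall⁴ = 2.847×10⁵ − 1.478×10⁷ = -1.449×10⁷ K⁴.
|P_net| = 0.61·5.67×10⁻⁸·0.01539·1.449×10⁷.

P_net ≈ 0.00772 W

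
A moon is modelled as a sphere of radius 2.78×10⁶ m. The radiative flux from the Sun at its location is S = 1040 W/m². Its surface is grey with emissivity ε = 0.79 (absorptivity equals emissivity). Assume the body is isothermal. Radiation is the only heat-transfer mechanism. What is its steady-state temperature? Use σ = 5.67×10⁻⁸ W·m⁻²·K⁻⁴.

At equilibrium, absorbed power = emitted power.
Absorbing cross-section = πr² = 2.428×10¹³ m²; emitting surface = 4πr² = 9.712×10¹³ m² (ratio 4).
εS·A_cross = εσ·A_surf·T⁴  ⇒  T⁴ = S/(4σ)   (ε cancels).
T⁴ = 1040/(4·5.67×10⁻⁸) = 4.586×10⁹ K⁴.
T = (4.586×10⁹)^(1/4).

T ≈ 260 K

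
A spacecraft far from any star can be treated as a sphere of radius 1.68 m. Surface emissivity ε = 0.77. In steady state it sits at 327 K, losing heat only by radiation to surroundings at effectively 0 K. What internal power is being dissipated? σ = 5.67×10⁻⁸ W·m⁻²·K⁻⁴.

P ≈ 17700 W

Steady state: P = εσA T⁴.
A = 4πr² = 35.47 m²; T⁴ = (327)⁴ = 1.143×10¹⁰ K⁴.
P = 0.77 × 5.67×10⁻⁸ × 35.47 × 1.143×10¹⁰.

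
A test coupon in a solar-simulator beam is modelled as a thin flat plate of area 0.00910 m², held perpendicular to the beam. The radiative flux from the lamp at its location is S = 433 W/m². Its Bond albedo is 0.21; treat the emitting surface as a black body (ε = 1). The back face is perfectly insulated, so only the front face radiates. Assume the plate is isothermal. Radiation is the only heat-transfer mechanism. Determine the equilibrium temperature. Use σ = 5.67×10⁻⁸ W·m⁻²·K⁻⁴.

At equilibrium, absorbed power = emitted power.
Absorbing cross-section = A = 0.009100 m²; emitting surface = A = 0.009100 m² (ratio 1).
(1−a)S·A_cross = εσ·A_surf·T⁴  ⇒  T⁴ = (1−a)S/(1σ).
T⁴ = 0.790·433/(1·5.67×10⁻⁸) = 6.033×10⁹ K⁴.
T = (6.033×10⁹)^(1/4).

T ≈ 279 K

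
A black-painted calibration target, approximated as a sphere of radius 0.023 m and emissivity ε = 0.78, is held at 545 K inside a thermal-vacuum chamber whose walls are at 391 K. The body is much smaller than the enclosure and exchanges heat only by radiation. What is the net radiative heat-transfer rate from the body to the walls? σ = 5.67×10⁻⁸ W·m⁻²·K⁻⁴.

P_net ≈ 19.1 W

For a small grey body in a large enclosure: P_net = εσA(T_body⁴ − T_wall⁴).
A = 4πr² = 0.006648 m²; T_body⁴ − T_wall⁴ = 8.822×10¹⁰ − 2.337×10¹⁰ = 6.485×10¹⁰ K⁴.
|P_net| = 0.78·5.67×10⁻⁸·0.006648·6.485×10¹⁰.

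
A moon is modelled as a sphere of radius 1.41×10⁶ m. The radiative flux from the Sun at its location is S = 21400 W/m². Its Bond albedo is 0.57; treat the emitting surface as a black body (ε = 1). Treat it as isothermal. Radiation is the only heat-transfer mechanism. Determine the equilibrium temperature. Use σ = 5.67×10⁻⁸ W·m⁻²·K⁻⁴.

T ≈ 449 K

At equilibrium, absorbed power = emitted power.
Absorbing cross-section = πr² = 6.246×10¹² m²; emitting surface = 4πr² = 2.498×10¹³ m² (ratio 4).
(1−a)S·A_cross = εσ·A_surf·T⁴  ⇒  T⁴ = (1−a)S/(4σ).
T⁴ = 0.430·21400/(4·5.67×10⁻⁸) = 4.057×10¹⁰ K⁴.
T = (4.057×10¹⁰)^(1/4).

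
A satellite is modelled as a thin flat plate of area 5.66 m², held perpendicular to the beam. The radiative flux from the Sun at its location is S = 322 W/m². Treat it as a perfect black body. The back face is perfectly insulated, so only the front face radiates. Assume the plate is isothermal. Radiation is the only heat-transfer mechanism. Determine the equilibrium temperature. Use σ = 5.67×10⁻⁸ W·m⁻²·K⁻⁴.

At equilibrium, absorbed power = emitted power.
Absorbing cross-section = A = 5.660 m²; emitting surface = A = 5.660 m² (ratio 1).
S·A_cross = εσ·A_surf·T⁴  ⇒  T⁴ = S/(1σ).
T⁴ = 1.00·322/(1·5.67×10⁻⁸) = 5.679×10⁹ K⁴.
T = (5.679×10⁹)^(1/4).

T ≈ 275 K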